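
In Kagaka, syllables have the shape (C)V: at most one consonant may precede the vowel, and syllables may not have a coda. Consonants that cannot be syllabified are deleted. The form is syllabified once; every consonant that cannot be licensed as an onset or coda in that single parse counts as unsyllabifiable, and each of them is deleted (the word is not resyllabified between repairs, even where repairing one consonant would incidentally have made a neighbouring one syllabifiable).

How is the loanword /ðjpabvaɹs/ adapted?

pava

Under (C)V, the unsyllabifiable consonants are /ð/, /j/, /b/, /ɹ/, /s/ (no codas are permitted; onsets are limited to one consonant).
Deletion applies to /ð/, /j/, /b/, /ɹ/, /s/.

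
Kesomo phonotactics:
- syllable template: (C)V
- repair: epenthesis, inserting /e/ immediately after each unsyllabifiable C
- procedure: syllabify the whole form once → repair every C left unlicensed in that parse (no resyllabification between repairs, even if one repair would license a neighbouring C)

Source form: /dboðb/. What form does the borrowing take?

Syllabifying with onset maximization leaves /d/, /ð/, /b/ stranded (no codas are permitted; onsets are limited to one consonant).
Epenthesis after each stranded consonant: /d/ → /de/, /ð/ → /ðe/, /b/ → /be/.

deboðebe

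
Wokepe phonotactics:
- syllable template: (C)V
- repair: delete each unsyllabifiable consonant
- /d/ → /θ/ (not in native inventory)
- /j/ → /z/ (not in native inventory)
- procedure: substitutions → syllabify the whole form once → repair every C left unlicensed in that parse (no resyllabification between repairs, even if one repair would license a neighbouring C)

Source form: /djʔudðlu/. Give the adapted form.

ʔulu

Substitution: /d/ → /θ/, /j/ → /z/, giving /θzʔuθðlu/.
The consonants /θ/, /z/, /θ/, /ð/ cannot be parsed into a legal (C)V syllable (no codas are permitted; onsets are limited to one consonant).
Each unlicensed consonant is deleted: /θ/, /z/, /θ/, /ð/.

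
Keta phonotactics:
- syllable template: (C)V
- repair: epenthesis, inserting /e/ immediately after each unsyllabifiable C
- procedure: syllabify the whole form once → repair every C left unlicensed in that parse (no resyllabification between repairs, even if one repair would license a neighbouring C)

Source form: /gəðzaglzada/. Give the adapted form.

gəðezagelezada

Under (C)V, the unsyllabifiable consonants are /ð/, /g/, /l/ (no codas are permitted; onsets are limited to one consonant).
Each unlicensed consonant becomes the onset of a new syllable: /ð/ → /ðe/, /g/ → /ge/, /l/ → /le/.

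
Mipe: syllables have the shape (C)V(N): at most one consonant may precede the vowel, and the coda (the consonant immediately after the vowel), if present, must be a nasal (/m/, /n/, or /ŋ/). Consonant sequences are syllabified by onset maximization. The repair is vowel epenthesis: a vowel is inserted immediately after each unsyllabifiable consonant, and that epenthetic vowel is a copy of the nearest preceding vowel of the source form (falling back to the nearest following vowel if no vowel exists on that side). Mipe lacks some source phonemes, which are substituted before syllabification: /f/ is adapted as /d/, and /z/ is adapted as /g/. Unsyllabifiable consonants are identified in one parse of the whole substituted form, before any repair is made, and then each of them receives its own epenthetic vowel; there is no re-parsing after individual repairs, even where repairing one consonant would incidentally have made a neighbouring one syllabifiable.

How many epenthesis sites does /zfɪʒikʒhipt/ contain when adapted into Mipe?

After substitution the input is /gdɪʒikʒhipt/.
The unsyllabifiable consonants are /g/, /k/, /ʒ/, /p/, /t/; each receives one epenthetic vowel.

5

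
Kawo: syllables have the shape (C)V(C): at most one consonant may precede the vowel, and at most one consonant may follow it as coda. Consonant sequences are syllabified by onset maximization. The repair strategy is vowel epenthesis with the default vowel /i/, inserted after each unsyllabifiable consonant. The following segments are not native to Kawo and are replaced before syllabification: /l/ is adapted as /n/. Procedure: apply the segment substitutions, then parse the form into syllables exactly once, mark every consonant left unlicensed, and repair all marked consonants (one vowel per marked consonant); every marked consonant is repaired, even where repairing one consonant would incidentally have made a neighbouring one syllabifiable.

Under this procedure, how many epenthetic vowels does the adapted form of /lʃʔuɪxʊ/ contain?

2

After substitution the input is /nʃʔuɪxʊ/.
The unsyllabifiable consonants are /n/, /ʃ/; each receives one epenthetic vowel.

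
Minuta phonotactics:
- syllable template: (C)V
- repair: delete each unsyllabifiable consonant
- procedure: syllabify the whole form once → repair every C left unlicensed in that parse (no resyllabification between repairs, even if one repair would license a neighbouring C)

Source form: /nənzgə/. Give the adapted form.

Syllabifying with onset maximization leaves /n/, /z/ stranded (no codas are permitted; onsets are limited to one consonant).
Deleting the stranded consonants removes /n/, /z/.

nəgə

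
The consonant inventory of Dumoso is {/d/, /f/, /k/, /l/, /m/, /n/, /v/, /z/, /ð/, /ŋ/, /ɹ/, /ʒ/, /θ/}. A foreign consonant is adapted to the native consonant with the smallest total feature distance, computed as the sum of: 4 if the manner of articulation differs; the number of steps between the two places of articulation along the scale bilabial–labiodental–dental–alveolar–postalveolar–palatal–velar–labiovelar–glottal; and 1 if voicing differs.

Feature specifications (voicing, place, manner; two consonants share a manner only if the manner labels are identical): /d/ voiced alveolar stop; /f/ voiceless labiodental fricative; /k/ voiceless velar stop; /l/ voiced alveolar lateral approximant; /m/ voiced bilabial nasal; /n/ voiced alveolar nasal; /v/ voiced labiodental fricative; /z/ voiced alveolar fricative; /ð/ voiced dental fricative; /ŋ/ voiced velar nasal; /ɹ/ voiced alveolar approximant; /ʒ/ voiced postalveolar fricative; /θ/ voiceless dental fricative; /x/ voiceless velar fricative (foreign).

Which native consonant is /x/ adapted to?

/ʒ/ is closest: same manner (fricative), place distance 2 (velar→postalveolar), voicing differs (+1); total 3. Next closest is /k/ at distance 4.

ʒ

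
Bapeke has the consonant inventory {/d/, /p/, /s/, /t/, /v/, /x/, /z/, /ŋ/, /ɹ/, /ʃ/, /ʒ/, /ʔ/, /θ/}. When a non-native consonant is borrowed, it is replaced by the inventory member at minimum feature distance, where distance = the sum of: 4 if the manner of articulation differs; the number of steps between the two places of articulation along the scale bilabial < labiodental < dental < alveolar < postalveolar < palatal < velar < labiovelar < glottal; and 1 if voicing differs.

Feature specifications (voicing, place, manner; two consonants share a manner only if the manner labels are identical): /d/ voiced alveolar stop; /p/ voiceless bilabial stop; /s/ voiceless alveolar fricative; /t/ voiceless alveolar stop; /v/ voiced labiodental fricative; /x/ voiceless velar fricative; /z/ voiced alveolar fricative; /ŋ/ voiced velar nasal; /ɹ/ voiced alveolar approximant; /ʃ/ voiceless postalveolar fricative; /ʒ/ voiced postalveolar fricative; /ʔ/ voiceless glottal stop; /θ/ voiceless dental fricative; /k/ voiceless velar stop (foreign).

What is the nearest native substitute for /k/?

/ʔ/ is closest: same manner (stop), place distance 2 (velar→glottal), same voicing; total 2. Next closest is /t/ at distance 3.

ʔ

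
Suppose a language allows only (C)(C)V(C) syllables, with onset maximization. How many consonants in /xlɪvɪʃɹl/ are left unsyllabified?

2

The consonants /ɹ/, /l/ cannot be parsed into a legal (C)(C)V(C) syllable (at most one coda consonant is licensed; onsets may contain at most 2 consonants).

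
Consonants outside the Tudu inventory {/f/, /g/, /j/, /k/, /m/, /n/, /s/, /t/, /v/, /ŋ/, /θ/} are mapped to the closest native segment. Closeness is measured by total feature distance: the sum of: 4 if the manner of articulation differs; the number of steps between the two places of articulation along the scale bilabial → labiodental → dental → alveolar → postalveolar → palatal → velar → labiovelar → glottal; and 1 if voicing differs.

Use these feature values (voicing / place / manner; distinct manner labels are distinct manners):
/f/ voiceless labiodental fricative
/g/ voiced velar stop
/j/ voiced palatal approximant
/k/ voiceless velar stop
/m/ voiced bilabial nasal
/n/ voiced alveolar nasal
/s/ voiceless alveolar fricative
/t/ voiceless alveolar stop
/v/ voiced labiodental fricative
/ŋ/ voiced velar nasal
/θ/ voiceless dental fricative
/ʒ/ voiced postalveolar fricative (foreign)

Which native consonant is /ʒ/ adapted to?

/s/ is closest: same manner (fricative), place distance 1 (postalveolar→alveolar), voicing differs (+1); total 2. Next closest is /v/ at distance 3.

s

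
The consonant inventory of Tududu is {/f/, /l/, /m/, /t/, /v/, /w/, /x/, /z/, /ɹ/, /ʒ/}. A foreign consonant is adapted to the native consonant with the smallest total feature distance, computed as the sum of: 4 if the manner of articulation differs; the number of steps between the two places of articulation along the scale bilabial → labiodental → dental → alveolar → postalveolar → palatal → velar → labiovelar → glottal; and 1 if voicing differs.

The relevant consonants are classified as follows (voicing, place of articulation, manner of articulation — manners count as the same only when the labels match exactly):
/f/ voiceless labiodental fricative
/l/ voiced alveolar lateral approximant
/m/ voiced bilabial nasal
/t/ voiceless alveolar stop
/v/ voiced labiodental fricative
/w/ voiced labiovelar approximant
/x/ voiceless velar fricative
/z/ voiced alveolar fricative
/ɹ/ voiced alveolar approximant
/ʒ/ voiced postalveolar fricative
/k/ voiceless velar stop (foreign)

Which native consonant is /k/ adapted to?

/t/ is closest: same manner (stop), place distance 3 (velar→alveolar), same voicing; total 3. Next closest is /x/ at distance 4.

t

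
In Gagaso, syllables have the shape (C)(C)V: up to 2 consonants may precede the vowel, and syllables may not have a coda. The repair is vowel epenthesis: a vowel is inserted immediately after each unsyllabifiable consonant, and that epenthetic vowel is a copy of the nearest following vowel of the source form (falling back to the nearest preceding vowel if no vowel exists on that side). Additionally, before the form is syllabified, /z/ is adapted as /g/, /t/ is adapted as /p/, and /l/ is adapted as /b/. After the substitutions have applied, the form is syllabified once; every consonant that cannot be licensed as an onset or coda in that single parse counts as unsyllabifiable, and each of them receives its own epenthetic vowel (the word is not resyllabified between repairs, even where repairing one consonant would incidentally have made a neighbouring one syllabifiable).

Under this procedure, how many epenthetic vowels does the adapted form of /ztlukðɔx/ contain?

After substitution the input is /gpbukðɔx/.
The unsyllabifiable consonants are /g/, /x/; each receives one epenthetic vowel.

2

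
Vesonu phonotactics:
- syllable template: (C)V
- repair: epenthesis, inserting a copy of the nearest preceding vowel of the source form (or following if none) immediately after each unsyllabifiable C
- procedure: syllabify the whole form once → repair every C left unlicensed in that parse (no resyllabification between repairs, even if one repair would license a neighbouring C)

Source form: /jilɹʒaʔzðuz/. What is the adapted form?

The consonants /l/, /ɹ/, /ʔ/, /z/, /z/ cannot be parsed into a legal (C)V syllable (no codas are permitted; onsets are limited to one consonant).
Epenthesis after each stranded consonant: /l/ → /li/, /ɹ/ → /ɹi/, /ʔ/ → /ʔa/, /z/ → /za/, /z/ → /zu/.

jiliɹiʒaʔazaðuzu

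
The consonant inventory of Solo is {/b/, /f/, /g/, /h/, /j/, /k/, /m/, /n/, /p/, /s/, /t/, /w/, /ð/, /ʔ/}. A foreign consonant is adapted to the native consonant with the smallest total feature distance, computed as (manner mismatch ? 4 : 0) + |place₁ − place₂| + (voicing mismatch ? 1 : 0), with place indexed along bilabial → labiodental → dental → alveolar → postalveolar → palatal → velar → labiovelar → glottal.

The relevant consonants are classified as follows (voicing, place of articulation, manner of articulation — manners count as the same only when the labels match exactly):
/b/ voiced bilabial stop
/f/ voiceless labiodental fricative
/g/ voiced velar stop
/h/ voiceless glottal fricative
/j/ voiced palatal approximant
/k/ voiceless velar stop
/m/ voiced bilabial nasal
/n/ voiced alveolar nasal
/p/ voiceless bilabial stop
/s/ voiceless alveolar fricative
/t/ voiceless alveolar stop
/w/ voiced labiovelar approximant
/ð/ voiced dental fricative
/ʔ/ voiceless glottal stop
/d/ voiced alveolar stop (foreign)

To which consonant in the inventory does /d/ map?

t

/t/ is closest: same manner (stop), place distance 0 (alveolar→alveolar), voicing differs (+1); total 1. Next closest is /b/ at distance 3.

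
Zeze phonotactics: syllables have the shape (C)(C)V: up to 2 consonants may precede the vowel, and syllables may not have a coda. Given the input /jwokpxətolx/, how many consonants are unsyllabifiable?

3

Syllabifying with onset maximization leaves /k/, /l/, /x/ stranded (no codas are permitted; onsets may contain at most 2 consonants).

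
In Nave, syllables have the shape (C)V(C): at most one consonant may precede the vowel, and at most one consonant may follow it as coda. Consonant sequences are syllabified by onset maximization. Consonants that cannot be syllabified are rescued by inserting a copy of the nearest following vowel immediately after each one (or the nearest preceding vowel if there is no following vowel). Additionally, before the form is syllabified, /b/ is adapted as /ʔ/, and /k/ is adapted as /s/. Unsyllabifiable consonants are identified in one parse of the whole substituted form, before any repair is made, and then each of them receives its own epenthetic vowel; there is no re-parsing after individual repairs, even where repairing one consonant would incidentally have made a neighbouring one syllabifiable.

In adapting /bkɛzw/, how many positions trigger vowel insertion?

2

After substitution the input is /ʔsɛzw/.
The unsyllabifiable consonants are /ʔ/, /w/; each receives one epenthetic vowel.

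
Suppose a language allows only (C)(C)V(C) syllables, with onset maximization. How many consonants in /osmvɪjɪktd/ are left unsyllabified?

2

The consonants /t/, /d/ cannot be parsed into a legal (C)(C)V(C) syllable (at most one coda consonant is licensed; onsets may contain at most 2 consonants).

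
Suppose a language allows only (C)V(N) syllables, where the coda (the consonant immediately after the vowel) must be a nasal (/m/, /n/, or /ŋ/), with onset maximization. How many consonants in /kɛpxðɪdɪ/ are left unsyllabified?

The consonants /p/, /x/ cannot be parsed into a legal (C)V(N) syllable (only a nasal (/m/, /n/, or /ŋ/) is licensed in coda position; onsets are limited to one consonant).

2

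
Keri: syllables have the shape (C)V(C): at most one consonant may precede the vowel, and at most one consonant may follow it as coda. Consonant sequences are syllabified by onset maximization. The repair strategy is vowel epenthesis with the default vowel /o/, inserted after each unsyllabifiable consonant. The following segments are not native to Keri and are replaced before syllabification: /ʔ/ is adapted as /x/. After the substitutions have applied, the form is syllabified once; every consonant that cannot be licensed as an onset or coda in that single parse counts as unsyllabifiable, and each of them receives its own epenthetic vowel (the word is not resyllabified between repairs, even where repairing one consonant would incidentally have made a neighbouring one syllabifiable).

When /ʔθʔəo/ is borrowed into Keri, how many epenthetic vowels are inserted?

2

After substitution the input is /xθxəo/.
The unsyllabifiable consonants are /x/, /θ/; each receives one epenthetic vowel.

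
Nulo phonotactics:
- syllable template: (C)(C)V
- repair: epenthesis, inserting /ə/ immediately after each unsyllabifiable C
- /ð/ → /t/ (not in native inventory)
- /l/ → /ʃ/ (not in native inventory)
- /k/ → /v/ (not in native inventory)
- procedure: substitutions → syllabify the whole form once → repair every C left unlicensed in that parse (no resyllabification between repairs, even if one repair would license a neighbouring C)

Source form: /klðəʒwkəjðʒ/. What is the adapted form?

Substitution: /k/ → /v/, /l/ → /ʃ/, /ð/ → /t/, giving /vʃtəʒwvəjtʒ/.
The consonants /v/, /ʒ/, /j/, /t/, /ʒ/ cannot be parsed into a legal (C)(C)V syllable (no codas are permitted; onsets may contain at most 2 consonants).
Inserting the epenthetic vowel yields /v/ → /və/, /ʒ/ → /ʒə/, /j/ → /jə/, /t/ → /tə/, /ʒ/ → /ʒə/.

vəʃtəʒəwvəjətəʒə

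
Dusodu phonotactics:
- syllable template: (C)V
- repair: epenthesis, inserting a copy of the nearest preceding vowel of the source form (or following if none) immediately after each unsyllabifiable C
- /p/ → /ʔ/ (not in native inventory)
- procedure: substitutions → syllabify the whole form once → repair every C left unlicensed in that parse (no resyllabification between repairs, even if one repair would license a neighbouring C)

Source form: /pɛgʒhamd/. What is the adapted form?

Substitution: /p/ → /ʔ/, giving /ʔɛgʒhamd/.
The consonants /g/, /ʒ/, /m/, /d/ cannot be parsed into a legal (C)V syllable (no codas are permitted; onsets are limited to one consonant).
Each unlicensed consonant becomes the onset of a new syllable: /g/ → /gɛ/, /ʒ/ → /ʒɛ/, /m/ → /ma/, /d/ → /da/.

ʔɛgɛʒɛhamada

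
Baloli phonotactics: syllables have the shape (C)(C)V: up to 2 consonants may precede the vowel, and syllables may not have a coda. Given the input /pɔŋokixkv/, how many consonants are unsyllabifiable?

Syllabifying with onset maximization leaves /x/, /k/, /v/ stranded (no codas are permitted; onsets may contain at most 2 consonants).

3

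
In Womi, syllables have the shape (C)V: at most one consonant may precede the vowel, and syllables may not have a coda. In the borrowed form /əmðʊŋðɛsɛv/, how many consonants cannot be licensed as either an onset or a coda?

3

The consonants /m/, /ŋ/, /v/ cannot be parsed into a legal (C)V syllable (no codas are permitted; onsets are limited to one consonant).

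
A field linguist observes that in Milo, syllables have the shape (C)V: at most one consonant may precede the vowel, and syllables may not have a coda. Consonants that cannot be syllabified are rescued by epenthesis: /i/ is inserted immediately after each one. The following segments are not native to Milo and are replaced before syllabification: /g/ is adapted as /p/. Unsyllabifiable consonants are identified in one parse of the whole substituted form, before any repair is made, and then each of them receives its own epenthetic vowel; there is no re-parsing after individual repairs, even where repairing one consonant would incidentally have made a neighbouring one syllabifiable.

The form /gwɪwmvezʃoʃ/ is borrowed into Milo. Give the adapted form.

piwɪwimiveziʃoʃi

Substitution: /g/ → /p/, giving /pwɪwmvezʃoʃ/.
The consonants /p/, /w/, /m/, /z/, /ʃ/ cannot be parsed into a legal (C)V syllable (no codas are permitted; onsets are limited to one consonant).
Epenthesis after each stranded consonant: /p/ → /pi/, /w/ → /wi/, /m/ → /mi/, /z/ → /zi/, /ʃ/ → /ʃi/.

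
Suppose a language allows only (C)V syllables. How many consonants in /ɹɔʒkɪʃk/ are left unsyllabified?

3

Syllabifying with onset maximization leaves /ʒ/, /ʃ/, /k/ stranded (no codas are permitted; onsets are limited to one consonant).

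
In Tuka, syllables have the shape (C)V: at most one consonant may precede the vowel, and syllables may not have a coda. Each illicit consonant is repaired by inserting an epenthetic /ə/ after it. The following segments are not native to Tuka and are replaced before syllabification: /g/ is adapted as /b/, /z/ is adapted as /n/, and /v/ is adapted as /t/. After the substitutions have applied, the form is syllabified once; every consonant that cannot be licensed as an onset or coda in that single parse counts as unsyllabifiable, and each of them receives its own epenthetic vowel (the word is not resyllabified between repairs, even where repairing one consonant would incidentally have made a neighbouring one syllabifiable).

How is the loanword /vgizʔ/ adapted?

Substitution: /v/ → /t/, /g/ → /b/, /z/ → /n/, giving /tbinʔ/.
The consonants /t/, /n/, /ʔ/ cannot be parsed into a legal (C)V syllable (no codas are permitted; onsets are limited to one consonant).
Each unlicensed consonant becomes the onset of a new syllable: /t/ → /tə/, /n/ → /nə/, /ʔ/ → /ʔə/.

təbinəʔə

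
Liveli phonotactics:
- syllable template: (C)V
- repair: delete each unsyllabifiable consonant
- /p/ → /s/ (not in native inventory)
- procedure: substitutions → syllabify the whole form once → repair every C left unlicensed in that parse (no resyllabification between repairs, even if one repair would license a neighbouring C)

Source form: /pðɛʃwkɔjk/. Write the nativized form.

ðɛkɔ

Substitution: /p/ → /s/, giving /sðɛʃwkɔjk/.
Syllabifying with onset maximization leaves /s/, /ʃ/, /w/, /j/, /k/ stranded (no codas are permitted; onsets are limited to one consonant).
Deleting the stranded consonants removes /s/, /ʃ/, /w/, /j/, /k/.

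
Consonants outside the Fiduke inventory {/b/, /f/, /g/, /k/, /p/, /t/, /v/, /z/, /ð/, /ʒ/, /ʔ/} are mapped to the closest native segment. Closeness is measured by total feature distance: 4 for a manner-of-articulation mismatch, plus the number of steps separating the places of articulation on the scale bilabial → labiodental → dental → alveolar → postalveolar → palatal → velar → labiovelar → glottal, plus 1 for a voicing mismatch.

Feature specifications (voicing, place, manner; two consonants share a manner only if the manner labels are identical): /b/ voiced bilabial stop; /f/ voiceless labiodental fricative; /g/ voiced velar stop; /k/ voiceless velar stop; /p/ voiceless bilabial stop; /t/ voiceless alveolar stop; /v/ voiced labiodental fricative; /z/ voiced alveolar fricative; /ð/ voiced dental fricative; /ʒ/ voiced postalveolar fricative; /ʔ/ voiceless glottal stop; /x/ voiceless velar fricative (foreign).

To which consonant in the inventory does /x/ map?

/ʒ/ is closest: same manner (fricative), place distance 2 (velar→postalveolar), voicing differs (+1); total 3. Next closest is /k/ at distance 4.

ʒ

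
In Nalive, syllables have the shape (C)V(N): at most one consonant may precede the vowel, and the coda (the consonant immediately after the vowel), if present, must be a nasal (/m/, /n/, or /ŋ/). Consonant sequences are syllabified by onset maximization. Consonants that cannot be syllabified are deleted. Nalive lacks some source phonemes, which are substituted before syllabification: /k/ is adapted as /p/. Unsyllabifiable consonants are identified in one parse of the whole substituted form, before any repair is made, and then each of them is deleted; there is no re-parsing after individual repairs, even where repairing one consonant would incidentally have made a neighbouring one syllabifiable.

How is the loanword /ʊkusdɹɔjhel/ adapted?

ʊpuɹɔhe

Substitution: /k/ → /p/, giving /ʊpusdɹɔjhel/.
Syllabifying with onset maximization leaves /s/, /d/, /j/, /l/ stranded (only a nasal (/m/, /n/, or /ŋ/) is licensed in coda position; onsets are limited to one consonant).
Deletion applies to /s/, /d/, /j/, /l/.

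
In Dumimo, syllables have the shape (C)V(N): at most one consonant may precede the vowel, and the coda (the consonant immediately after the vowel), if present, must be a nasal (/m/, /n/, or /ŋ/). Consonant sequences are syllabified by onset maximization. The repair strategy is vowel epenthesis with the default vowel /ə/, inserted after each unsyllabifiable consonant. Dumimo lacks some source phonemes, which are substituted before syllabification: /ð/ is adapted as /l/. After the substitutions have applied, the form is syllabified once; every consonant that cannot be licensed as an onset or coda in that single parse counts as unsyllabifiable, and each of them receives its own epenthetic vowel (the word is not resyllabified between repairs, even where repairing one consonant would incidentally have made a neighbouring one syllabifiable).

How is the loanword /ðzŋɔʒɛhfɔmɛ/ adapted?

Substitution: /ð/ → /l/, giving /lzŋɔʒɛhfɔmɛ/.
Under (C)V(N), the unsyllabifiable consonants are /l/, /z/, /h/ (only a nasal (/m/, /n/, or /ŋ/) is licensed in coda position; onsets are limited to one consonant).
Each unlicensed consonant becomes the onset of a new syllable: /l/ → /lə/, /z/ → /zə/, /h/ → /hə/.

ləzəŋɔʒɛhəfɔmɛ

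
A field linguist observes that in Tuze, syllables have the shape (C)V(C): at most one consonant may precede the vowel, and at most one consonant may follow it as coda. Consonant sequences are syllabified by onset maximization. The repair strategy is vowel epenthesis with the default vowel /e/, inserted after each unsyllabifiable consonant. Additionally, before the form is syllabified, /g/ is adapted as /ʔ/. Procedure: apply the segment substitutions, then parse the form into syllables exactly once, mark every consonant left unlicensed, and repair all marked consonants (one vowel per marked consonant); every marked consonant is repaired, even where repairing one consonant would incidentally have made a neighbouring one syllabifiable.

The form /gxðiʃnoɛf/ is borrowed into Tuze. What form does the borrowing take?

ʔexeðiʃnoɛf

Substitution: /g/ → /ʔ/, giving /ʔxðiʃnoɛf/.
The consonants /ʔ/, /x/ cannot be parsed into a legal (C)V(C) syllable (at most one coda consonant is licensed; onsets are limited to one consonant).
Each unlicensed consonant becomes the onset of a new syllable: /ʔ/ → /ʔe/, /x/ → /xe/.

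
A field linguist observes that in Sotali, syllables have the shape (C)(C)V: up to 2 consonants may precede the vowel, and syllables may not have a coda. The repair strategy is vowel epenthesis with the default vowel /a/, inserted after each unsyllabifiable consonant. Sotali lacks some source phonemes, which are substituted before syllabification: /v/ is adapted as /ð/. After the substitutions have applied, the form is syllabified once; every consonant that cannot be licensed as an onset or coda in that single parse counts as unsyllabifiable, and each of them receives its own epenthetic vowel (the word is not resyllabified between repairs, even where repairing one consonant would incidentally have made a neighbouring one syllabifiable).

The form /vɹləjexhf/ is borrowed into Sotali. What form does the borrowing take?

ðaɹləjexahafa

Substitution: /v/ → /ð/, giving /ðɹləjexhf/.
Syllabifying with onset maximization leaves /ð/, /x/, /h/, /f/ stranded (no codas are permitted; onsets may contain at most 2 consonants).
Each unlicensed consonant becomes the onset of a new syllable: /ð/ → /ða/, /x/ → /xa/, /h/ → /ha/, /f/ → /fa/.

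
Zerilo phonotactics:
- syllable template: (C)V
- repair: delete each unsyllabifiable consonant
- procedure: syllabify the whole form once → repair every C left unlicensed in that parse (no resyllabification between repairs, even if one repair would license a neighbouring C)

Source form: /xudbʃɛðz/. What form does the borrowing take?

xuʃɛ

Under (C)V, the unsyllabifiable consonants are /d/, /b/, /ð/, /z/ (no codas are permitted; onsets are limited to one consonant).
Each unlicensed consonant is deleted: /d/, /b/, /ð/, /z/.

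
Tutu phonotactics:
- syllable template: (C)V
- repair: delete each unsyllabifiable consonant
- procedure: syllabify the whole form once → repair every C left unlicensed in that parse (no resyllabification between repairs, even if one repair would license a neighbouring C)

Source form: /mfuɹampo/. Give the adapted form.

The consonants /m/, /m/ cannot be parsed into a legal (C)V syllable (no codas are permitted; onsets are limited to one consonant).
Deletion applies to /m/, /m/.

fuɹapo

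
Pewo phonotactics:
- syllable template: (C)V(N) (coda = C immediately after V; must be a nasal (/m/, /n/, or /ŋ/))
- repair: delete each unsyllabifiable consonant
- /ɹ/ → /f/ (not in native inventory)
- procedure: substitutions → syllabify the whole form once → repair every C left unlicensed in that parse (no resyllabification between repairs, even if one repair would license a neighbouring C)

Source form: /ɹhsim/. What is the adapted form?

sim

Substitution: /ɹ/ → /f/, giving /fhsim/.
Under (C)V(N), the unsyllabifiable consonants are /f/, /h/ (only a nasal (/m/, /n/, or /ŋ/) is licensed in coda position; onsets are limited to one consonant).
Each unlicensed consonant is deleted: /f/, /h/.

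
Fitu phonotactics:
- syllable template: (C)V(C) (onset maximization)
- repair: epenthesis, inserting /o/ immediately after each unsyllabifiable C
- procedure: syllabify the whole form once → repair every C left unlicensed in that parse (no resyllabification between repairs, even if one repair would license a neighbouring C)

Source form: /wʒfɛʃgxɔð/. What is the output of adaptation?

woʒofɛʃgoxɔð

The consonants /w/, /ʒ/, /g/ cannot be parsed into a legal (C)V(C) syllable (at most one coda consonant is licensed; onsets are limited to one consonant).
Each unlicensed consonant becomes the onset of a new syllable: /w/ → /wo/, /ʒ/ → /ʒo/, /g/ → /go/.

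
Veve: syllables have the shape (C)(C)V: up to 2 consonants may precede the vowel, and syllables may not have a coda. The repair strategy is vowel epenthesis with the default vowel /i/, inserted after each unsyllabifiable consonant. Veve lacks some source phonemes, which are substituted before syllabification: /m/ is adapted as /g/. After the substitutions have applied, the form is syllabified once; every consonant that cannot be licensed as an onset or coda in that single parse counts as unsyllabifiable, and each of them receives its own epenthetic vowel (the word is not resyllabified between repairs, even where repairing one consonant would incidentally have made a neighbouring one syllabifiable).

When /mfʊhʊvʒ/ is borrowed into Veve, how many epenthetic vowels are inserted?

2

After substitution the input is /gfʊhʊvʒ/.
The unsyllabifiable consonants are /v/, /ʒ/; each receives one epenthetic vowel.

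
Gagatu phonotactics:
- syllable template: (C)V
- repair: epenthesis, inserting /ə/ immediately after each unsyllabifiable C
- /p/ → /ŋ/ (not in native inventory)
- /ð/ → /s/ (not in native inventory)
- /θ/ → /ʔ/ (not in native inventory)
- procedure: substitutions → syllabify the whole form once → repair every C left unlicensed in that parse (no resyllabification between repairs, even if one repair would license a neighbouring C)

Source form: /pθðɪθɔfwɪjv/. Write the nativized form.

Substitution: /p/ → /ŋ/, /θ/ → /ʔ/, /ð/ → /s/, giving /ŋʔsɪʔɔfwɪjv/.
The consonants /ŋ/, /ʔ/, /f/, /j/, /v/ cannot be parsed into a legal (C)V syllable (no codas are permitted; onsets are limited to one consonant).
Epenthesis after each stranded consonant: /ŋ/ → /ŋə/, /ʔ/ → /ʔə/, /f/ → /fə/, /j/ → /jə/, /v/ → /və/.

ŋəʔəsɪʔɔfəwɪjəvə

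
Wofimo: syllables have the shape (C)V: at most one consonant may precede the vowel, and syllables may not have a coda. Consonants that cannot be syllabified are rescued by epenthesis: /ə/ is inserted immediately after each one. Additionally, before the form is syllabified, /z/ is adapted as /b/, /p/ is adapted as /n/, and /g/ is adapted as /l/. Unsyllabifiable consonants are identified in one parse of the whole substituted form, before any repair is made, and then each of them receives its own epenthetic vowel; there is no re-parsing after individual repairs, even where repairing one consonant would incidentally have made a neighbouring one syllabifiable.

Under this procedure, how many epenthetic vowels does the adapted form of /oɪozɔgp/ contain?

2

After substitution the input is /oɪobɔln/.
The unsyllabifiable consonants are /l/, /n/; each receives one epenthetic vowel.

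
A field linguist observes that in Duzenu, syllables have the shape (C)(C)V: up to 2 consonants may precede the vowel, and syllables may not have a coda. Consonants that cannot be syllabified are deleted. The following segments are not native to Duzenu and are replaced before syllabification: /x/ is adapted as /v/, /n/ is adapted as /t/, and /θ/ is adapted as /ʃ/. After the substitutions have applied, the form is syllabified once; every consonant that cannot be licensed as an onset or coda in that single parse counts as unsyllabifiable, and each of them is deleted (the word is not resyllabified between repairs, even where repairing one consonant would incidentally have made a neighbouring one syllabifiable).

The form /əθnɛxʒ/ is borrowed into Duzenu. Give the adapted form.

Substitution: /θ/ → /ʃ/, /n/ → /t/, /x/ → /v/, giving /əʃtɛvʒ/.
Under (C)(C)V, the unsyllabifiable consonants are /v/, /ʒ/ (no codas are permitted; onsets may contain at most 2 consonants).
Deletion applies to /v/, /ʒ/.

əʃtɛ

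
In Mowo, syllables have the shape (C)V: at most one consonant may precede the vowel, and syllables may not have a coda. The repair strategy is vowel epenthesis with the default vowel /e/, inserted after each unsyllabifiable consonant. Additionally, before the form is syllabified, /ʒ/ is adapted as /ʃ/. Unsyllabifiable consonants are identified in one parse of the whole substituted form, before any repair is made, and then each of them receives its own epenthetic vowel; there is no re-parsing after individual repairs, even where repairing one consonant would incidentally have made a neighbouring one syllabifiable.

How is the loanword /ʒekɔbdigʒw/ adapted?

ʃekɔbedigeʃewe

Substitution: /ʒ/ → /ʃ/, giving /ʃekɔbdigʃw/.
The consonants /b/, /g/, /ʃ/, /w/ cannot be parsed into a legal (C)V syllable (no codas are permitted; onsets are limited to one consonant).
Epenthesis after each stranded consonant: /b/ → /be/, /g/ → /ge/, /ʃ/ → /ʃe/, /w/ → /we/.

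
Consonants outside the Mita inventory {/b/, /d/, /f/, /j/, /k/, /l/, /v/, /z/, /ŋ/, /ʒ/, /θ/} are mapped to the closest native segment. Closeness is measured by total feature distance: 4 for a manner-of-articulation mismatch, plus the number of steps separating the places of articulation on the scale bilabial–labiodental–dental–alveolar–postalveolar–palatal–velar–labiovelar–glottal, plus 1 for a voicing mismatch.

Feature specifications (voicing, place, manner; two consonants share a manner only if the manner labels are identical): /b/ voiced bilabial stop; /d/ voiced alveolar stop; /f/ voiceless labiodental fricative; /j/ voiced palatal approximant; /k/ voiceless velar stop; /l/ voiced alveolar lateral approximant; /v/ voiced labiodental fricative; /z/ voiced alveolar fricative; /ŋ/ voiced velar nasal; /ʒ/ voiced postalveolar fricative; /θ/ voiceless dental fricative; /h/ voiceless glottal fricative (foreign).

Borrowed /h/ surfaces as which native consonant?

ʒ

/ʒ/ is closest: same manner (fricative), place distance 4 (glottal→postalveolar), voicing differs (+1); total 5. Next closest is /k/ at distance 6.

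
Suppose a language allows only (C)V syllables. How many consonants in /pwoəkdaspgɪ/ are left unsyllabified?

4

The consonants /p/, /k/, /s/, /p/ cannot be parsed into a legal (C)V syllable (no codas are permitted; onsets are limited to one consonant).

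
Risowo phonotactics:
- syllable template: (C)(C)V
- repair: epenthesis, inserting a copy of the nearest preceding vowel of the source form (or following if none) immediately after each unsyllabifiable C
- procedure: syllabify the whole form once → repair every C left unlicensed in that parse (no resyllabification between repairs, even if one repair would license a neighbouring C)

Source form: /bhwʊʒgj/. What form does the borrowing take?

bʊhwʊʒʊgʊjʊ

Syllabifying with onset maximization leaves /b/, /ʒ/, /g/, /j/ stranded (no codas are permitted; onsets may contain at most 2 consonants).
Each unlicensed consonant becomes the onset of a new syllable: /b/ → /bʊ/, /ʒ/ → /ʒʊ/, /g/ → /gʊ/, /j/ → /jʊ/.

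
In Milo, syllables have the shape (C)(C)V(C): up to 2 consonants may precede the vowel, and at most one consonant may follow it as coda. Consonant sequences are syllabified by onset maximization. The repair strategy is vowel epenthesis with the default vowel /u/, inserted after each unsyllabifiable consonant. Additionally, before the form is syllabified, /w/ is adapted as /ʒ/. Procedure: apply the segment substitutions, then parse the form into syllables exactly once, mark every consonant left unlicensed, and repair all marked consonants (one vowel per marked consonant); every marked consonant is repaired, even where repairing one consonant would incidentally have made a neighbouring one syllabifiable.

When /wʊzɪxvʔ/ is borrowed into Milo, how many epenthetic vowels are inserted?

After substitution the input is /ʒʊzɪxvʔ/.
The unsyllabifiable consonants are /v/, /ʔ/; each receives one epenthetic vowel.

2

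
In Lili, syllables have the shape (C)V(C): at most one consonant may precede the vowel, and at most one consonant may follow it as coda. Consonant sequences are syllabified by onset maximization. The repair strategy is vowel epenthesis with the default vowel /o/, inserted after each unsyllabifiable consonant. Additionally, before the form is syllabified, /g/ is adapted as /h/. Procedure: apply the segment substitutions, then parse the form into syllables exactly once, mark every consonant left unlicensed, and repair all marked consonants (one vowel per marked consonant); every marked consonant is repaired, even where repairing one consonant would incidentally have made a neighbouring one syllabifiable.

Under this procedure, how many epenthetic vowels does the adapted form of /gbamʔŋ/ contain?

After substitution the input is /hbamʔŋ/.
The unsyllabifiable consonants are /h/, /ʔ/, /ŋ/; each receives one epenthetic vowel.

3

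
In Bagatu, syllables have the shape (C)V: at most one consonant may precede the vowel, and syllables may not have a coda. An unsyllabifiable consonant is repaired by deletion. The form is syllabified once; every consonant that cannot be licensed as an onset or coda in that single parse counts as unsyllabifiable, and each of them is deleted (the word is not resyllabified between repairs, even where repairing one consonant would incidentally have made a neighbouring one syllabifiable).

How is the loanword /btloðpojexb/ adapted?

lopoje

Under (C)V, the unsyllabifiable consonants are /b/, /t/, /ð/, /x/, /b/ (no codas are permitted; onsets are limited to one consonant).
Deleting the stranded consonants removes /b/, /t/, /ð/, /x/, /b/.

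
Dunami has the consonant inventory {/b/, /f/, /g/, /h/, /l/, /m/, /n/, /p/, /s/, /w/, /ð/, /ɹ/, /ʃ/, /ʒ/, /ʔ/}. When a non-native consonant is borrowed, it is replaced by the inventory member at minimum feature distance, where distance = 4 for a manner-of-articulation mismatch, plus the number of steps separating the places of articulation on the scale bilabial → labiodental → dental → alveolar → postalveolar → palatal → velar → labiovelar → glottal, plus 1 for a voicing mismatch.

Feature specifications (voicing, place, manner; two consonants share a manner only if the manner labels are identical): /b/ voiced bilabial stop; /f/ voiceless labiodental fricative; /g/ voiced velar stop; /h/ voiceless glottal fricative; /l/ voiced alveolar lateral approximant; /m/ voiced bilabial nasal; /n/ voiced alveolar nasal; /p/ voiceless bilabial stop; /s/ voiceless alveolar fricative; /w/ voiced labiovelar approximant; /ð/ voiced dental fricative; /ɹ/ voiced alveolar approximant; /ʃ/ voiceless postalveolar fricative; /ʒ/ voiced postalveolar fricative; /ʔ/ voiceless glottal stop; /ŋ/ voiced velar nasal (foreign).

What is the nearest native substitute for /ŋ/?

/n/ is closest: same manner (nasal), place distance 3 (velar→alveolar), same voicing; total 3. Next closest is /g/ at distance 4.

n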